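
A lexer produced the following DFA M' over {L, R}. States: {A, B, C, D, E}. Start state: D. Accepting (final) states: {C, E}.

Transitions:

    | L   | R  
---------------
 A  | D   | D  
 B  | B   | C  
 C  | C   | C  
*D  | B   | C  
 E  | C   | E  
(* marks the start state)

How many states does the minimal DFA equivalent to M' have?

States {A,E} cannot be reached from the start state, so discard them.
Initial partition by acceptance: {C} | {B,D}.
No further refinement is possible. Final partition (2 blocks): {C} | {B,D}.

2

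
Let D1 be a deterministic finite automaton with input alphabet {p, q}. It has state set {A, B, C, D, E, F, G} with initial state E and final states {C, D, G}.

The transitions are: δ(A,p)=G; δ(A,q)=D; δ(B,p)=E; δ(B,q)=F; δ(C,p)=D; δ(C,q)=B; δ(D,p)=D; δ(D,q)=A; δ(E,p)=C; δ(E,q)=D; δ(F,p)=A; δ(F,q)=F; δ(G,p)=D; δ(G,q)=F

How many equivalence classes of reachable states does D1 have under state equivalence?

Initial partition by acceptance: {C,D,G} | {A,B,E,F}.
On input p, block {A,B,E,F} splits into {A,E} and {B,F}.
On input q, block {C,D,G} splits into {C,G} and {D}.
The partition is now stable with 4 blocks: {C,G} | {A,E} | {B,F} | {D}.

4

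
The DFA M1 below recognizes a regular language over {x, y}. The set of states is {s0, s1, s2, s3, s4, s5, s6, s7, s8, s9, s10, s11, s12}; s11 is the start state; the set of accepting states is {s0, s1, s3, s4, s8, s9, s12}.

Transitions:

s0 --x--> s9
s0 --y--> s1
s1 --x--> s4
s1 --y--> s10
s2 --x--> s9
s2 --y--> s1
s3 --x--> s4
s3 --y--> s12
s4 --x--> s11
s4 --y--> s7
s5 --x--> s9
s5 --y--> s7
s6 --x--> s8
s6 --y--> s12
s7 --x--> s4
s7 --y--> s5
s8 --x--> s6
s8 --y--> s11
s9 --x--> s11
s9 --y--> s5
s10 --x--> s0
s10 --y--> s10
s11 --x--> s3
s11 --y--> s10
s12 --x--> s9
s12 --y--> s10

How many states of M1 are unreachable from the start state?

No path from s11 leads to s2, s6, s8; the other 10 states are all reachable.

3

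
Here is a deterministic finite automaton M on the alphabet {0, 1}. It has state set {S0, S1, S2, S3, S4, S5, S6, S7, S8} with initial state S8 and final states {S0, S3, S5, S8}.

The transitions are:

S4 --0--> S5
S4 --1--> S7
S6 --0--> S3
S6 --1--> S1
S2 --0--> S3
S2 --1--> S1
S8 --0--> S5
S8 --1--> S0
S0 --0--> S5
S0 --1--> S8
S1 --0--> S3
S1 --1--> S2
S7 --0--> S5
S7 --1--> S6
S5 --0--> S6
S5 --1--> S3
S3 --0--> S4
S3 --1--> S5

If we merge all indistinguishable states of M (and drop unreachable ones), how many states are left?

3

All states are reachable from the start state.
Initial partition by acceptance: {S0,S3,S5,S8} | {S1,S2,S4,S6,S7}.
On input 0, block {S0,S3,S5,S8} splits into {S0,S8} and {S3,S5}.
Stable partition: {S0,S8} | {S1,S2,S4,S6,S7} | {S3,S5} — 3 equivalence classes.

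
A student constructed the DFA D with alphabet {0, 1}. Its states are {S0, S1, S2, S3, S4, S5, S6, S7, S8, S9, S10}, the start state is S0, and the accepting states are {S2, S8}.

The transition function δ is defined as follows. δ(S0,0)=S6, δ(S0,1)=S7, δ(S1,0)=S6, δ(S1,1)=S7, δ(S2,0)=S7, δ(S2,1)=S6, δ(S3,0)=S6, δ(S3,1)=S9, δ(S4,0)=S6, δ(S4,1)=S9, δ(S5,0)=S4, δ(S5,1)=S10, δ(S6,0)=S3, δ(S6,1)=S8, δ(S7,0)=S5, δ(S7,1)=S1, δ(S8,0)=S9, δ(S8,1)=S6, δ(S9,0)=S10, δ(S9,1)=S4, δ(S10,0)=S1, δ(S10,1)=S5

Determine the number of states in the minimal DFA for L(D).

5

Reachable states from the start: {S0,S1,S3,S4,S5,S6,S7,S8,S9,S10}. Unreachable: {S2} — drop them.
P0 = {S8} | {S0,S1,S3,S4,S5,S6,S7,S9,S10}.
Refine {S0,S1,S3,S4,S5,S6,S7,S9,S10} on symbol 1: members go to different blocks, giving {S0,S1,S3,S4,S5,S7,S9,S10} and {S6}.
Split {S0,S1,S3,S4,S5,S7,S9,S10} by δ(·,0) → {S0,S1,S3,S4} and {S5,S7,S9,S10}.
On input 0, block {S5,S7,S9,S10} splits into {S5,S10} and {S7,S9}.
No further refinement is possible. Final partition (5 blocks): {S8} | {S0,S1,S3,S4} | {S6} | {S5,S10} | {S7,S9}.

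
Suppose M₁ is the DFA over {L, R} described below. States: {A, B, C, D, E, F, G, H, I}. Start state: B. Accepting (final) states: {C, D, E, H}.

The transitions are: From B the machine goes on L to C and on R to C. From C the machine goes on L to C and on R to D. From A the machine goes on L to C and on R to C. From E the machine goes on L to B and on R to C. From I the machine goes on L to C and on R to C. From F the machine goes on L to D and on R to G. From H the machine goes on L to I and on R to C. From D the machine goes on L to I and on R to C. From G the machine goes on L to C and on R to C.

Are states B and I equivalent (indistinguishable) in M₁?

States {A,E,F,G,H} cannot be reached from the start state, so discard them.
P0 = {C,D} | {B,I}.
Split {C,D} by δ(·,L) → {C} and {D}.
No further refinement is possible. Final partition (3 blocks): {C} | {B,I} | {D}.
B and I lie in the same block of the stable partition, so they are equivalent — no string distinguishes them.

Yes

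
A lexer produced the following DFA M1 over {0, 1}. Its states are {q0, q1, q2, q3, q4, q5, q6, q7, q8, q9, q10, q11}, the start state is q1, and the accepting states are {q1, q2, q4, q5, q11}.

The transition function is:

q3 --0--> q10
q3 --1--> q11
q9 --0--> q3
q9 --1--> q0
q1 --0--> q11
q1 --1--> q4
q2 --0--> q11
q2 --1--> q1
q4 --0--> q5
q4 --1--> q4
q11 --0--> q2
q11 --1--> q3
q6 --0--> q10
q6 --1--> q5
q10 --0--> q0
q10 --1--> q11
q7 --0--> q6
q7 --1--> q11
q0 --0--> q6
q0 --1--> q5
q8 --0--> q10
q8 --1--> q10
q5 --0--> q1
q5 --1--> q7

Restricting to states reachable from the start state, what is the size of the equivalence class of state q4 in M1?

3

States {q8,q9} cannot be reached from the start state, so discard them.
Initial partition by acceptance: {q1,q2,q4,q5,q11} | {q0,q3,q6,q7,q10}.
On input 1, block {q1,q2,q4,q5,q11} splits into {q1,q2,q4} and {q5,q11}.
The partition is now stable with 3 blocks: {q1,q2,q4} | {q0,q3,q6,q7,q10} | {q5,q11}.
State q4 belongs to the block {q1,q2,q4}, which has 3 states.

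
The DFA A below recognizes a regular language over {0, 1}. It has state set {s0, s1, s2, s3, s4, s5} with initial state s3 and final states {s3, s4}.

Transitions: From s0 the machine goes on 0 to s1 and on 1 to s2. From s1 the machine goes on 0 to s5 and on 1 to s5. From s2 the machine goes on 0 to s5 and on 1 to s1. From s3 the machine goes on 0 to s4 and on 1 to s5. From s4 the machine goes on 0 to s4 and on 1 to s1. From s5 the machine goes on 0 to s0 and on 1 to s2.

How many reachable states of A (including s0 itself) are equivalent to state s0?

All states are reachable from the start state.
P0 = {s3,s4} | {s0,s1,s2,s5}.
No further refinement is possible. Final partition (2 blocks): {s3,s4} | {s0,s1,s2,s5}.
The equivalence class containing s0 is {s0,s1,s2,s5}, of size 4.

4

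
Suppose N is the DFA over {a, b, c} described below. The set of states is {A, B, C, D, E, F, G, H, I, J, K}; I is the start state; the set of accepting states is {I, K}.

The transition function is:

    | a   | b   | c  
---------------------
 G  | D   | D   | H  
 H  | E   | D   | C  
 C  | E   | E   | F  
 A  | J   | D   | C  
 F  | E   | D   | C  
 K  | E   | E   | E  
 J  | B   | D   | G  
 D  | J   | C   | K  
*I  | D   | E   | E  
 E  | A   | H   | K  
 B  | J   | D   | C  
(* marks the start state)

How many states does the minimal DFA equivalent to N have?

P0 = {I,K} | {A,B,C,D,E,F,G,H,J}.
On input c, block {A,B,C,D,E,F,G,H,J} splits into {A,B,C,F,G,H,J} and {D,E}.
Refine {A,B,C,F,G,H,J} on symbol a: members go to different blocks, giving {C,F,G,H} and {A,B,J}.
The partition is now stable with 4 blocks: {I,K} | {C,F,G,H} | {D,E} | {A,B,J}.

4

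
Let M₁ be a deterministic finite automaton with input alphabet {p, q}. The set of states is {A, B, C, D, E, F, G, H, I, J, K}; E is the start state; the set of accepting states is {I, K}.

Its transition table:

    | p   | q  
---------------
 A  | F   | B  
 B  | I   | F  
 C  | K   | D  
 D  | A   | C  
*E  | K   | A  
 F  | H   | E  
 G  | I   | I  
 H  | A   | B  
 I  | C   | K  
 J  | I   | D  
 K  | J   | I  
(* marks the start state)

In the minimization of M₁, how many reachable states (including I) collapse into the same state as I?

2

Reachable states from the start: {A,B,C,D,E,F,H,I,J,K}. Unreachable: {G} — drop them.
P0 = {I,K} | {A,B,C,D,E,F,H,J}.
Split {A,B,C,D,E,F,H,J} by δ(·,p) → {A,D,F,H} and {B,C,E,J}.
No further refinement is possible. Final partition (3 blocks): {I,K} | {A,D,F,H} | {B,C,E,J}.
The equivalence class containing I is {I,K}, of size 2.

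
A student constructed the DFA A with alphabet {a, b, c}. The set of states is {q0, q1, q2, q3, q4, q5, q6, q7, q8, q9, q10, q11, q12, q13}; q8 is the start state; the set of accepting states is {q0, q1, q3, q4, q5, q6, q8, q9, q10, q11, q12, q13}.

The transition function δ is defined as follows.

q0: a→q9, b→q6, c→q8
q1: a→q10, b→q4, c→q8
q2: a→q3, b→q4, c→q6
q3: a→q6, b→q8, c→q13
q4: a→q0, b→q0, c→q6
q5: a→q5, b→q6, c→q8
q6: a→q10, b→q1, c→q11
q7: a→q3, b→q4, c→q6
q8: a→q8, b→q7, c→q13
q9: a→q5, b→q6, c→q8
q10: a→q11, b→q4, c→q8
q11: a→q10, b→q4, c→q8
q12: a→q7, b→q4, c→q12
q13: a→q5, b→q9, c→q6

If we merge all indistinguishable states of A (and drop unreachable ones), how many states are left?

7

States {q2,q12} cannot be reached from the start state, so discard them.
Initial partition by acceptance: {q0,q1,q3,q4,q5,q6,q8,q9,q10,q11,q13} | {q7}.
On input b, block {q0,q1,q3,q4,q5,q6,q8,q9,q10,q11,q13} splits into {q0,q1,q3,q4,q5,q6,q9,q10,q11,q13} and {q8}.
Split {q0,q1,q3,q4,q5,q6,q9,q10,q11,q13} by δ(·,b) → {q0,q1,q4,q5,q6,q9,q10,q11,q13} and {q3}.
Refine {q0,q1,q4,q5,q6,q9,q10,q11,q13} on symbol c: members go to different blocks, giving {q0,q1,q5,q9,q10,q11} and {q4,q6,q13}.
Split {q4,q6,q13} by δ(·,c) → {q4,q13} and {q6}.
Split {q0,q1,q5,q9,q10,q11} by δ(·,b) → {q0,q5,q9} and {q1,q10,q11}.
No further refinement is possible. Final partition (7 blocks): {q0,q5,q9} | {q7} | {q8} | {q3} | {q4,q13} | {q6} | {q1,q10,q11}.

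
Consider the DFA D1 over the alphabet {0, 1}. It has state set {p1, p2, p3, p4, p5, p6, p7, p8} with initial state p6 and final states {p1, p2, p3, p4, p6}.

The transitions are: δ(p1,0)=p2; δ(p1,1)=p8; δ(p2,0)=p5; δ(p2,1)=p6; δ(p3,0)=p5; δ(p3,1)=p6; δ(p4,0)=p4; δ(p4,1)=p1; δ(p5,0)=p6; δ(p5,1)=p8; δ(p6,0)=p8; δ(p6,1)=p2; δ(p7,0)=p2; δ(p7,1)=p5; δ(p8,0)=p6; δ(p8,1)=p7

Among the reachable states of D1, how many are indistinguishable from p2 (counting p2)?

States {p1,p3,p4} cannot be reached from the start state, so discard them.
P0 = {p2,p6} | {p5,p7,p8}.
No further refinement is possible. Final partition (2 blocks): {p2,p6} | {p5,p7,p8}.
The equivalence class containing p2 is {p2,p6}, of size 2.

2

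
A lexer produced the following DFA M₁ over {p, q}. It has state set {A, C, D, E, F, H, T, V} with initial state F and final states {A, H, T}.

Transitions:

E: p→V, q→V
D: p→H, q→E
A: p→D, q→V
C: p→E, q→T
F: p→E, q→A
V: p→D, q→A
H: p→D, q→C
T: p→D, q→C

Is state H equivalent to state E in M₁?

P0 = {A,H,T} | {C,D,E,F,V}.
Split {C,D,E,F,V} by δ(·,p) → {C,E,F,V} and {D}.
On input p, block {C,E,F,V} splits into {C,E,F} and {V}.
Split {A,H,T} by δ(·,q) → {H,T} and {A}.
On input p, block {C,E,F} splits into {C,F} and {E}.
On input q, block {C,F} splits into {C} and {F}.
No further refinement is possible. Final partition (7 blocks): {H,T} | {C} | {D} | {V} | {A} | {E} | {F}.
H and E end up in different blocks, so they are distinguishable. For instance, the string 'ε' is accepted from only H.

No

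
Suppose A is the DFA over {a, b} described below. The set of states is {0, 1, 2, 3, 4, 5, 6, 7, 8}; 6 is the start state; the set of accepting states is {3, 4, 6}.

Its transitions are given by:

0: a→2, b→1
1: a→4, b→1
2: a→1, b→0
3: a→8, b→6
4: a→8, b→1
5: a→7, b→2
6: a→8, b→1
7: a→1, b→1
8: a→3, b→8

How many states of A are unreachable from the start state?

No path from 6 leads to 0, 2, 5, 7; the other 5 states are all reachable.

4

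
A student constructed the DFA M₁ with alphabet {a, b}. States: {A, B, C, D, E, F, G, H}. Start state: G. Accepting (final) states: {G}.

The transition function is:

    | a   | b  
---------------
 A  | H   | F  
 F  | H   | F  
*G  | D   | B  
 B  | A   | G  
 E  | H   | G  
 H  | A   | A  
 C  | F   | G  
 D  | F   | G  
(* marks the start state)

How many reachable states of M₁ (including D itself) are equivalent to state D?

2

First remove the unreachable states {C,E}; 6 states remain.
Initial partition by acceptance: {G} | {A,B,D,F,H}.
Split {A,B,D,F,H} by δ(·,b) → {A,F,H} and {B,D}.
The partition is now stable with 3 blocks: {G} | {A,F,H} | {B,D}.
State D belongs to the block {B,D}, which has 2 states.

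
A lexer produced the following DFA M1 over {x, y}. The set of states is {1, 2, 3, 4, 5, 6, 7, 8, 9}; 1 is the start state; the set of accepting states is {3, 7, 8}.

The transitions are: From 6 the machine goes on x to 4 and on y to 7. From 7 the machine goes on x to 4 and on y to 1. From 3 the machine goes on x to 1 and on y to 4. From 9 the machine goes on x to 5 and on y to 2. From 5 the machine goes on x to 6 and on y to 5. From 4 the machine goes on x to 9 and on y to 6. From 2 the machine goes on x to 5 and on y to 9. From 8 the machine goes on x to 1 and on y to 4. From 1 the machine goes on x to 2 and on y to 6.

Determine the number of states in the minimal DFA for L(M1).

5

First remove the unreachable states {3,8}; 7 states remain.
Initial partition by acceptance: {7} | {1,2,4,5,6,9}.
Split {1,2,4,5,6,9} by δ(·,y) → {1,2,4,5,9} and {6}.
Split {1,2,4,5,9} by δ(·,x) → {1,2,4,9} and {5}.
On input x, block {1,2,4,9} splits into {1,4} and {2,9}.
The partition is now stable with 5 blocks: {7} | {1,4} | {6} | {5} | {2,9}.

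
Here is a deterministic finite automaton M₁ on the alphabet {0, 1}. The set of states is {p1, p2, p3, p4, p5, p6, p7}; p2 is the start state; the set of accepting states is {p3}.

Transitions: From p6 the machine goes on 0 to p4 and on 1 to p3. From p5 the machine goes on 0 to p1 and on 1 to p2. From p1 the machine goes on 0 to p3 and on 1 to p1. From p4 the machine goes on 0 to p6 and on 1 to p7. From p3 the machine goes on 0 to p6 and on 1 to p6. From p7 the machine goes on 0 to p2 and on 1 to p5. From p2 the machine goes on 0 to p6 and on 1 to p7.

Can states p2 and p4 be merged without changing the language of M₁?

P0 = {p3} | {p1,p2,p4,p5,p6,p7}.
On input 0, block {p1,p2,p4,p5,p6,p7} splits into {p2,p4,p5,p6,p7} and {p1}.
On input 0, block {p2,p4,p5,p6,p7} splits into {p2,p4,p6,p7} and {p5}.
Refine {p2,p4,p6,p7} on symbol 1: members go to different blocks, giving {p2,p4} and {p6} and {p7}.
No further refinement is possible. Final partition (6 blocks): {p3} | {p2,p4} | {p1} | {p5} | {p6} | {p7}.
p2 and p4 lie in the same block of the stable partition, so they are equivalent — no string distinguishes them.

Yes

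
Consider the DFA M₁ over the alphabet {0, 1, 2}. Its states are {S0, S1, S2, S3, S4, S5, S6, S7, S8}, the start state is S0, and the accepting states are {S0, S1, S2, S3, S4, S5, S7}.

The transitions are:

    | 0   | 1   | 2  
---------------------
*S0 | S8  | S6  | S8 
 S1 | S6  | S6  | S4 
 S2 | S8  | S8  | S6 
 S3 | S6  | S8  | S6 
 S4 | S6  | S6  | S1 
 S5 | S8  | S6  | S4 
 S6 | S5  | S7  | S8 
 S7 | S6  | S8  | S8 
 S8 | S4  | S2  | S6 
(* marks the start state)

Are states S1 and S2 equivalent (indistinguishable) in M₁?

No

Reachable states from the start: {S0,S1,S2,S4,S5,S6,S7,S8}. Unreachable: {S3} — drop them.
P0 = {S0,S1,S2,S4,S5,S7} | {S6,S8}.
Split {S0,S1,S2,S4,S5,S7} by δ(·,2) → {S0,S2,S7} and {S1,S4,S5}.
No further refinement is possible. Final partition (3 blocks): {S0,S2,S7} | {S6,S8} | {S1,S4,S5}.
S1 and S2 end up in different blocks, so they are distinguishable. For instance, the string '2' is accepted from only S1.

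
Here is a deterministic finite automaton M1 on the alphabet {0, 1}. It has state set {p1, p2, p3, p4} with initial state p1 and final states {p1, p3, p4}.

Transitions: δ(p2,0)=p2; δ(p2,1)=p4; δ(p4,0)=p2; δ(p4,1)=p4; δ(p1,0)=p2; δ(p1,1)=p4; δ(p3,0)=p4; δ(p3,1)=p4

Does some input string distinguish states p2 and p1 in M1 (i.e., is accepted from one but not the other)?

Reachable states from the start: {p1,p2,p4}. Unreachable: {p3} — drop them.
Start with accepting vs non-accepting: {p1,p4} | {p2}.
The partition is now stable with 2 blocks: {p1,p4} | {p2}.
p2 and p1 end up in different blocks, so they are distinguishable. For instance, the string 'ε' is accepted from only p1.

Yes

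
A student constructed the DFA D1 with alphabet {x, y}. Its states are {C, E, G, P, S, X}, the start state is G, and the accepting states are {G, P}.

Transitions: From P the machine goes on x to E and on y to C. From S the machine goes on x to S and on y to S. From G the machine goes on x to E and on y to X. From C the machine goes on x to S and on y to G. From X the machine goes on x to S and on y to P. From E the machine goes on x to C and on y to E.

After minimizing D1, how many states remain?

4

All states are reachable from the start state.
Start with accepting vs non-accepting: {G,P} | {C,E,S,X}.
Refine {C,E,S,X} on symbol y: members go to different blocks, giving {C,X} and {E,S}.
Refine {E,S} on symbol x: members go to different blocks, giving {S} and {E}.
No further refinement is possible. Final partition (4 blocks): {G,P} | {C,X} | {S} | {E}.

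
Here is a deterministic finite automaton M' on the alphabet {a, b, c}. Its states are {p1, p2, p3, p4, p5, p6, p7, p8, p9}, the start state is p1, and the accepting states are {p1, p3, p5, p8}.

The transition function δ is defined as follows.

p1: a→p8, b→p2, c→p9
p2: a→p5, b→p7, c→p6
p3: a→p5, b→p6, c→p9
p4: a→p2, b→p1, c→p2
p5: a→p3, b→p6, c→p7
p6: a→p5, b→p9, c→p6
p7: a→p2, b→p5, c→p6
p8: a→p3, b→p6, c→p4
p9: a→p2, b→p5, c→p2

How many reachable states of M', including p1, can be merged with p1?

Initial partition by acceptance: {p1,p3,p5,p8} | {p2,p4,p6,p7,p9}.
Refine {p2,p4,p6,p7,p9} on symbol a: members go to different blocks, giving {p4,p7,p9} and {p2,p6}.
No further refinement is possible. Final partition (3 blocks): {p1,p3,p5,p8} | {p4,p7,p9} | {p2,p6}.
The equivalence class containing p1 is {p1,p3,p5,p8}, of size 4.

4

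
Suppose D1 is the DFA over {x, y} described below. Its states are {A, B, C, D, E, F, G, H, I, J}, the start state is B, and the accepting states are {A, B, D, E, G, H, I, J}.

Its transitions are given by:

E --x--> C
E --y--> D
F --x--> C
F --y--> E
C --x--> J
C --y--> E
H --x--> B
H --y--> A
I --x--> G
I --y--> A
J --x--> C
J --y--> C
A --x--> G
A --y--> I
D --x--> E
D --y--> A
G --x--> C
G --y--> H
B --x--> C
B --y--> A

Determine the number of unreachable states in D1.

Starting at B and following transitions, the reachable set is {A, B, C, D, E, G, H, I, J}. That leaves F unreachable — 1 in total.

1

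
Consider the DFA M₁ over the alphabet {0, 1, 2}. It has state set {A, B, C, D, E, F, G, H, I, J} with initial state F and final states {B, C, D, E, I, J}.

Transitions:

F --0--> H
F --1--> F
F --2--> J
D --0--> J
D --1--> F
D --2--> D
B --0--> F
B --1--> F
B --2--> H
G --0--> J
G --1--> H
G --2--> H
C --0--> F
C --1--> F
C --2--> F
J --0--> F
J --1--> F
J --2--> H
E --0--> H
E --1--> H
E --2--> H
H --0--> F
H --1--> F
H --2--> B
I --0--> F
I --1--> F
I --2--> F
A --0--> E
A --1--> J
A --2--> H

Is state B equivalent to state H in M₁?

No

Reachable states from the start: {B,F,H,J}. Unreachable: {A,C,D,E,G,I} — drop them.
P0 = {B,J} | {F,H}.
Stable partition: {B,J} | {F,H} — 2 equivalence classes.
B and H end up in different blocks, so they are distinguishable. For instance, the string 'ε' is accepted from only B.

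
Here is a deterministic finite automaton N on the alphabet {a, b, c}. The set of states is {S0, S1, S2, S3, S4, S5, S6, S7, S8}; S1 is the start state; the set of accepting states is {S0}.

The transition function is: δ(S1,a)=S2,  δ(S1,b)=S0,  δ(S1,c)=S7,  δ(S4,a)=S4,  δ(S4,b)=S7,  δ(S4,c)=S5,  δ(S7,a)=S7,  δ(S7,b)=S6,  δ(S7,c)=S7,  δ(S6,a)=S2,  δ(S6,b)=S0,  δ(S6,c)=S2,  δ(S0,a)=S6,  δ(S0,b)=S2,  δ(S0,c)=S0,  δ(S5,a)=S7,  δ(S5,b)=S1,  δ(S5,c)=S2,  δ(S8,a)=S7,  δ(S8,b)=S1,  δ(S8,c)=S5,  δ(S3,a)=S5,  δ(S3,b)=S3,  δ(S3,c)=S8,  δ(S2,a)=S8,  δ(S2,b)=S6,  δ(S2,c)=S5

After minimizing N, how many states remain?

States {S3,S4} cannot be reached from the start state, so discard them.
P0 = {S0} | {S1,S2,S5,S6,S7,S8}.
Refine {S1,S2,S5,S6,S7,S8} on symbol b: members go to different blocks, giving {S2,S5,S7,S8} and {S1,S6}.
No further refinement is possible. Final partition (3 blocks): {S0} | {S2,S5,S7,S8} | {S1,S6}.

3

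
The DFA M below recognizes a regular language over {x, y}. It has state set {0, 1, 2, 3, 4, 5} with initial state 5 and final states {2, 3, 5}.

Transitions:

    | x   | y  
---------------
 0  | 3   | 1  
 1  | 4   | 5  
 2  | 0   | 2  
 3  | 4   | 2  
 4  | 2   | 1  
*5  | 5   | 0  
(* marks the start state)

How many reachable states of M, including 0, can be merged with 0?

Every state is reachable, so we keep all 6.
Initial partition by acceptance: {2,3,5} | {0,1,4}.
Split {2,3,5} by δ(·,x) → {2,3} and {5}.
Refine {0,1,4} on symbol x: members go to different blocks, giving {0,4} and {1}.
No further refinement is possible. Final partition (4 blocks): {2,3} | {0,4} | {5} | {1}.
State 0 belongs to the block {0,4}, which has 2 states.

2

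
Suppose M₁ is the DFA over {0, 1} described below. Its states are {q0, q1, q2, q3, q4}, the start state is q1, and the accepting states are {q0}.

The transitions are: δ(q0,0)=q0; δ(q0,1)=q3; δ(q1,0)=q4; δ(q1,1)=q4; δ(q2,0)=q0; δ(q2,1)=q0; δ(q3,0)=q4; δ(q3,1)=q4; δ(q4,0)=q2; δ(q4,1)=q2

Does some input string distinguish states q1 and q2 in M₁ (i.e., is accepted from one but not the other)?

Start with accepting vs non-accepting: {q0} | {q1,q2,q3,q4}.
On input 0, block {q1,q2,q3,q4} splits into {q1,q3,q4} and {q2}.
Split {q1,q3,q4} by δ(·,0) → {q1,q3} and {q4}.
No further refinement is possible. Final partition (4 blocks): {q0} | {q1,q3} | {q2} | {q4}.
q1 and q2 end up in different blocks, so they are distinguishable. For instance, the string '0' is accepted from only q2.

Yes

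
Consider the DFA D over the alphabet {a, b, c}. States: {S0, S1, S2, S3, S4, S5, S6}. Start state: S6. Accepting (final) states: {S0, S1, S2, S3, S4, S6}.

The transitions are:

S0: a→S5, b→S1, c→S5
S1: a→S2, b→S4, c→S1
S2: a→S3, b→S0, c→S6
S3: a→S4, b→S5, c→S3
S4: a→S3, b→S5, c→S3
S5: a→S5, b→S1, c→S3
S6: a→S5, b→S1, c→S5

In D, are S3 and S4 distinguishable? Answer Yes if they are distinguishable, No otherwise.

All states are reachable from the start state.
Start with accepting vs non-accepting: {S0,S1,S2,S3,S4,S6} | {S5}.
On input a, block {S0,S1,S2,S3,S4,S6} splits into {S1,S2,S3,S4} and {S0,S6}.
On input b, block {S1,S2,S3,S4} splits into {S3,S4} and {S1} and {S2}.
Stable partition: {S3,S4} | {S5} | {S0,S6} | {S1} | {S2} — 5 equivalence classes.
S3 and S4 lie in the same block of the stable partition, so they are equivalent — no string distinguishes them.

No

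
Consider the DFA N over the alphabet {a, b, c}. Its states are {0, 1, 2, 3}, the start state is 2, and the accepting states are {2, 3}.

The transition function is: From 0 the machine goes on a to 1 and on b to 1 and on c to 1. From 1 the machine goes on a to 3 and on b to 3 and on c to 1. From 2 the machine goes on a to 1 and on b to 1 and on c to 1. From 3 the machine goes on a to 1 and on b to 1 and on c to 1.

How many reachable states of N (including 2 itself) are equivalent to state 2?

Reachable states from the start: {1,2,3}. Unreachable: {0} — drop them.
Start with accepting vs non-accepting: {2,3} | {1}.
No further refinement is possible. Final partition (2 blocks): {2,3} | {1}.
State 2 belongs to the block {2,3}, which has 2 states.

2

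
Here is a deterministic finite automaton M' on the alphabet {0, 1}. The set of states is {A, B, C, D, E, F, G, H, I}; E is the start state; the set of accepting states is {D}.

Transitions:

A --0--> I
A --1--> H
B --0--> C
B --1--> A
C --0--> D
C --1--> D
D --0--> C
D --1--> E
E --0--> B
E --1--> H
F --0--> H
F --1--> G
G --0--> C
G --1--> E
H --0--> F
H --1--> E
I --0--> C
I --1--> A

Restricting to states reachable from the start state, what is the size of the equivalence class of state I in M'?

Every state is reachable, so we keep all 9.
P0 = {D} | {A,B,C,E,F,G,H,I}.
Split {A,B,C,E,F,G,H,I} by δ(·,0) → {A,B,E,F,G,H,I} and {C}.
On input 0, block {A,B,E,F,G,H,I} splits into {A,E,F,H} and {B,G,I}.
Split {A,E,F,H} by δ(·,0) → {A,E} and {F,H}.
Split {F,H} by δ(·,1) → {F} and {H}.
No further refinement is possible. Final partition (6 blocks): {D} | {A,E} | {C} | {B,G,I} | {F} | {H}.
The equivalence class containing I is {B,G,I}, of size 3.

3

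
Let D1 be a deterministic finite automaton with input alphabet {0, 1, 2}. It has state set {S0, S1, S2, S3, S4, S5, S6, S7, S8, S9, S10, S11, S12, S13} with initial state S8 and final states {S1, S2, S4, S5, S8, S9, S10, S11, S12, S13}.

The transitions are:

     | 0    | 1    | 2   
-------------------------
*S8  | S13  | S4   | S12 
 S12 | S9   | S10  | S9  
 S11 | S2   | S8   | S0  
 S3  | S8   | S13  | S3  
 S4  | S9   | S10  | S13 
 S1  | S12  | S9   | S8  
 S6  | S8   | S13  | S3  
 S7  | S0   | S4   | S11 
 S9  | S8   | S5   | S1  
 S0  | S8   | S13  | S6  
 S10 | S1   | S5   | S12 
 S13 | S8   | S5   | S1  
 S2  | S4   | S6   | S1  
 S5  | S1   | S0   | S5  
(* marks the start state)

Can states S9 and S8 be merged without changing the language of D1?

States {S2,S7,S11} cannot be reached from the start state, so discard them.
Initial partition by acceptance: {S1,S4,S5,S8,S9,S10,S12,S13} | {S0,S3,S6}.
Refine {S1,S4,S5,S8,S9,S10,S12,S13} on symbol 1: members go to different blocks, giving {S1,S4,S8,S9,S10,S12,S13} and {S5}.
On input 1, block {S1,S4,S8,S9,S10,S12,S13} splits into {S1,S4,S8,S12} and {S9,S10,S13}.
Refine {S1,S4,S8,S12} on symbol 0: members go to different blocks, giving {S4,S8,S12} and {S1}.
Refine {S4,S8,S12} on symbol 1: members go to different blocks, giving {S4,S12} and {S8}.
Split {S9,S10,S13} by δ(·,0) → {S9,S13} and {S10}.
No further refinement is possible. Final partition (7 blocks): {S4,S12} | {S0,S3,S6} | {S5} | {S9,S13} | {S1} | {S8} | {S10}.
S9 and S8 end up in different blocks, so they are distinguishable. For instance, the string '11' is accepted from only S8.

No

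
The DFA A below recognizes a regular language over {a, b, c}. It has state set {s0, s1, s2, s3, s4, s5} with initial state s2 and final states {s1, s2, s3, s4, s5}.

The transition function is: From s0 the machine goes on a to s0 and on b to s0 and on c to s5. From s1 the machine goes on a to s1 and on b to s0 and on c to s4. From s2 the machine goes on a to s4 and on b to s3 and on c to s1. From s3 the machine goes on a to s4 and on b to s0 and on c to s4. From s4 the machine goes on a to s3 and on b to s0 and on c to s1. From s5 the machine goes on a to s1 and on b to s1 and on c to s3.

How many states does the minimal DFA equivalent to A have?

3

All states are reachable from the start state.
Initial partition by acceptance: {s1,s2,s3,s4,s5} | {s0}.
On input b, block {s1,s2,s3,s4,s5} splits into {s1,s3,s4} and {s2,s5}.
No further refinement is possible. Final partition (3 blocks): {s1,s3,s4} | {s0} | {s2,s5}.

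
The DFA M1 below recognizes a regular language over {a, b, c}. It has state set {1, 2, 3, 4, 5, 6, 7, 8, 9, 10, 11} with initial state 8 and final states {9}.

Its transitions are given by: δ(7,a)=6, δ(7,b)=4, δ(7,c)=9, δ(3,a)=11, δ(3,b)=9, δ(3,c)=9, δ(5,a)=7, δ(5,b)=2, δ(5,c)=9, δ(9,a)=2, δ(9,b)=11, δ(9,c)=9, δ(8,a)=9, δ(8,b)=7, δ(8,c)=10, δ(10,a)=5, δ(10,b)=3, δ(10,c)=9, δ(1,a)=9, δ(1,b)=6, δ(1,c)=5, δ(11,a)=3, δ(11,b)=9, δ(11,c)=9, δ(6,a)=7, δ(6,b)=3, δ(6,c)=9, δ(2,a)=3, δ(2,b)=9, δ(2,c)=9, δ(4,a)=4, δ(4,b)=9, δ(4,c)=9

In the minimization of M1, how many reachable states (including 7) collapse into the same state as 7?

4

States {1} cannot be reached from the start state, so discard them.
P0 = {9} | {2,3,4,5,6,7,8,10,11}.
Split {2,3,4,5,6,7,8,10,11} by δ(·,a) → {2,3,4,5,6,7,10,11} and {8}.
On input b, block {2,3,4,5,6,7,10,11} splits into {2,3,4,11} and {5,6,7,10}.
The partition is now stable with 4 blocks: {9} | {2,3,4,11} | {8} | {5,6,7,10}.
State 7 belongs to the block {5,6,7,10}, which has 4 states.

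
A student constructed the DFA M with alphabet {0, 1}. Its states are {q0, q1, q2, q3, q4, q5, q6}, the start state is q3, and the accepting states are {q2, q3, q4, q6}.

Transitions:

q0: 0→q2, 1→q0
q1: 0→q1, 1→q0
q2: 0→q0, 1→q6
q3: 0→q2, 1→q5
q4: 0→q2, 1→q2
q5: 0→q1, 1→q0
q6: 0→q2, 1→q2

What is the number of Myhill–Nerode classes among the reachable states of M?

States {q4} cannot be reached from the start state, so discard them.
P0 = {q2,q3,q6} | {q0,q1,q5}.
Refine {q2,q3,q6} on symbol 0: members go to different blocks, giving {q3,q6} and {q2}.
On input 1, block {q3,q6} splits into {q3} and {q6}.
Refine {q0,q1,q5} on symbol 0: members go to different blocks, giving {q1,q5} and {q0}.
Stable partition: {q3} | {q1,q5} | {q2} | {q6} | {q0} — 5 equivalence classes.

5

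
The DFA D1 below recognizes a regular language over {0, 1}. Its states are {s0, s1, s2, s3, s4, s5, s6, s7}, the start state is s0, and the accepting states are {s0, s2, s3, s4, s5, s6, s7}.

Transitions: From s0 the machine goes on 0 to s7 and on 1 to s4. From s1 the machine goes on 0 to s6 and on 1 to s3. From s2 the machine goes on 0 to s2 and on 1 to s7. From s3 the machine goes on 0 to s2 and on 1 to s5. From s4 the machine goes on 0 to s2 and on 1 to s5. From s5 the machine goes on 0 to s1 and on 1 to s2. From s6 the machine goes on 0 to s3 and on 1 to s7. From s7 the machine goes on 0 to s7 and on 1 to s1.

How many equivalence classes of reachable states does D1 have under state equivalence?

All states are reachable from the start state.
Initial partition by acceptance: {s0,s2,s3,s4,s5,s6,s7} | {s1}.
Split {s0,s2,s3,s4,s5,s6,s7} by δ(·,0) → {s0,s2,s3,s4,s6,s7} and {s5}.
Split {s0,s2,s3,s4,s6,s7} by δ(·,1) → {s0,s2,s6} and {s3,s4} and {s7}.
Split {s0,s2,s6} by δ(·,0) → {s0} and {s2} and {s6}.
No further refinement is possible. Final partition (7 blocks): {s0} | {s1} | {s5} | {s3,s4} | {s7} | {s2} | {s6}.

7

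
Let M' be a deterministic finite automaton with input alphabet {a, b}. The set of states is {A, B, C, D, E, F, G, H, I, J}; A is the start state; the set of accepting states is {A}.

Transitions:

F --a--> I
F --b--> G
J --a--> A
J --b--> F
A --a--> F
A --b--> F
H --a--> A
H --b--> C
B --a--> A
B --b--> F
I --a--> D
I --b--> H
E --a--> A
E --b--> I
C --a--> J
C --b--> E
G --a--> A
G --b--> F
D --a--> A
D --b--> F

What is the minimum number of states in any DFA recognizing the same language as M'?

First remove the unreachable states {B}; 9 states remain.
Initial partition by acceptance: {A} | {C,D,E,F,G,H,I,J}.
On input a, block {C,D,E,F,G,H,I,J} splits into {D,E,G,H,J} and {C,F,I}.
Refine {C,F,I} on symbol a: members go to different blocks, giving {C,I} and {F}.
Refine {D,E,G,H,J} on symbol b: members go to different blocks, giving {D,G,J} and {E,H}.
The partition is now stable with 5 blocks: {A} | {D,G,J} | {C,I} | {F} | {E,H}.

5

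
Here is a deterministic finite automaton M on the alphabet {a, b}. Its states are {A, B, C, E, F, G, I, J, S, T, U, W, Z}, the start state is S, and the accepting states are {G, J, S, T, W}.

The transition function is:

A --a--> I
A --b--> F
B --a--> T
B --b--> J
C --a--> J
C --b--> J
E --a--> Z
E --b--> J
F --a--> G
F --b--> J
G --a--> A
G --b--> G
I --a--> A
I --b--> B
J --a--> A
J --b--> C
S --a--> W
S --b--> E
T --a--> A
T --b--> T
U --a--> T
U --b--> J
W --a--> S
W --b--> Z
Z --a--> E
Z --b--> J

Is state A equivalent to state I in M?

Yes

First remove the unreachable states {U}; 12 states remain.
Start with accepting vs non-accepting: {G,J,S,T,W} | {A,B,C,E,F,I,Z}.
Split {G,J,S,T,W} by δ(·,a) → {G,J,T} and {S,W}.
Refine {G,J,T} on symbol b: members go to different blocks, giving {G,T} and {J}.
On input a, block {A,B,C,E,F,I,Z} splits into {A,E,I,Z} and {B,F} and {C}.
Refine {A,E,I,Z} on symbol b: members go to different blocks, giving {A,I} and {E,Z}.
No further refinement is possible. Final partition (7 blocks): {G,T} | {A,I} | {S,W} | {J} | {B,F} | {C} | {E,Z}.
A and I lie in the same block of the stable partition, so they are equivalent — no string distinguishes them.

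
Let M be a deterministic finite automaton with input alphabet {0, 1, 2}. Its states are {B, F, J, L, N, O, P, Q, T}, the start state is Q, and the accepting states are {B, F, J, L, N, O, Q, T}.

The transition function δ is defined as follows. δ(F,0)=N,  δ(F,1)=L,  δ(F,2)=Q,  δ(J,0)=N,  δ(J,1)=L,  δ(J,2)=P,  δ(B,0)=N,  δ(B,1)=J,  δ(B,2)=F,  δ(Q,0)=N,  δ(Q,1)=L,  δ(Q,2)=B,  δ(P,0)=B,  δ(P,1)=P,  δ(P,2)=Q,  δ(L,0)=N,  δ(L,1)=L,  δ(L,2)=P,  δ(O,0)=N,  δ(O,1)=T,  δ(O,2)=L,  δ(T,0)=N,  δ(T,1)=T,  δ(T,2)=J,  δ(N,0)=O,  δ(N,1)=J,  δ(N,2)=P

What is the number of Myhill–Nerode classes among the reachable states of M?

All states are reachable from the start state.
Start with accepting vs non-accepting: {B,F,J,L,N,O,Q,T} | {P}.
On input 2, block {B,F,J,L,N,O,Q,T} splits into {B,F,O,Q,T} and {J,L,N}.
On input 1, block {B,F,O,Q,T} splits into {B,F,Q} and {O,T}.
Split {J,L,N} by δ(·,0) → {J,L} and {N}.
The partition is now stable with 5 blocks: {B,F,Q} | {P} | {J,L} | {O,T} | {N}.

5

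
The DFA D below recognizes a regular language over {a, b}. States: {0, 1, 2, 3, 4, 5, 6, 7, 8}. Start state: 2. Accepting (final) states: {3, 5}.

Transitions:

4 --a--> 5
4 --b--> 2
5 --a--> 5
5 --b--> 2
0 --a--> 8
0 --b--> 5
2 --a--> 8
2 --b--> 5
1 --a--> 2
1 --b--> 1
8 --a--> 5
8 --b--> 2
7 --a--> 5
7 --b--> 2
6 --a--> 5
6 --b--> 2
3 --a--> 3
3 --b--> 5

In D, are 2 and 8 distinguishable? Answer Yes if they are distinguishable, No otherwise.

Yes

First remove the unreachable states {0,1,3,4,6,7}; 3 states remain.
Initial partition by acceptance: {5} | {2,8}.
Split {2,8} by δ(·,a) → {2} and {8}.
The partition is now stable with 3 blocks: {5} | {2} | {8}.
2 and 8 end up in different blocks, so they are distinguishable. For instance, the string 'a' is accepted from only 8.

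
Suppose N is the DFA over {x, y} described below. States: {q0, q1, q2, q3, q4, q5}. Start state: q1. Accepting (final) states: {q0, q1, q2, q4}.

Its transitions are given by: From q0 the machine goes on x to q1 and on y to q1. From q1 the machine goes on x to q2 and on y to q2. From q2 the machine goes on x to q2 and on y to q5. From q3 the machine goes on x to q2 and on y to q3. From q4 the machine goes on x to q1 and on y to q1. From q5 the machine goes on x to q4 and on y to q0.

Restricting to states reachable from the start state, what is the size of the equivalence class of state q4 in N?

2

Reachable states from the start: {q0,q1,q2,q4,q5}. Unreachable: {q3} — drop them.
Initial partition by acceptance: {q0,q1,q2,q4} | {q5}.
Refine {q0,q1,q2,q4} on symbol y: members go to different blocks, giving {q0,q1,q4} and {q2}.
Refine {q0,q1,q4} on symbol x: members go to different blocks, giving {q0,q4} and {q1}.
The partition is now stable with 4 blocks: {q0,q4} | {q5} | {q2} | {q1}.
The equivalence class containing q4 is {q0,q4}, of size 2.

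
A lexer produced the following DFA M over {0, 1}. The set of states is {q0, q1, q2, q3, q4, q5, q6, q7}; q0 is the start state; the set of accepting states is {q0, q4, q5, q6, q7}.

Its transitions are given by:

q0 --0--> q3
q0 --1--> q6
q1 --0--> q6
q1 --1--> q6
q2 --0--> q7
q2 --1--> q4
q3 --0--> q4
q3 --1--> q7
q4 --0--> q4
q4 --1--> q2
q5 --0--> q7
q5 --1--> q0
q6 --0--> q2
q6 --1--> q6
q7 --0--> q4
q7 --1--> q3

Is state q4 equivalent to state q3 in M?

Reachable states from the start: {q0,q2,q3,q4,q6,q7}. Unreachable: {q1,q5} — drop them.
P0 = {q0,q4,q6,q7} | {q2,q3}.
Refine {q0,q4,q6,q7} on symbol 0: members go to different blocks, giving {q0,q6} and {q4,q7}.
No further refinement is possible. Final partition (3 blocks): {q0,q6} | {q2,q3} | {q4,q7}.
q4 and q3 end up in different blocks, so they are distinguishable. For instance, the string 'ε' is accepted from only q4.

No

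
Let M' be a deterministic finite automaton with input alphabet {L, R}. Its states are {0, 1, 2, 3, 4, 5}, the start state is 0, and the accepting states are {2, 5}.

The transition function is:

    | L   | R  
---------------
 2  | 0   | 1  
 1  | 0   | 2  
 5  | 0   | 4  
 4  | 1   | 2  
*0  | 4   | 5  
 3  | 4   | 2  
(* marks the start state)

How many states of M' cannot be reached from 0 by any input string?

1

Starting at 0 and following transitions, the reachable set is {0, 1, 2, 4, 5}. That leaves 3 unreachable — 1 in total.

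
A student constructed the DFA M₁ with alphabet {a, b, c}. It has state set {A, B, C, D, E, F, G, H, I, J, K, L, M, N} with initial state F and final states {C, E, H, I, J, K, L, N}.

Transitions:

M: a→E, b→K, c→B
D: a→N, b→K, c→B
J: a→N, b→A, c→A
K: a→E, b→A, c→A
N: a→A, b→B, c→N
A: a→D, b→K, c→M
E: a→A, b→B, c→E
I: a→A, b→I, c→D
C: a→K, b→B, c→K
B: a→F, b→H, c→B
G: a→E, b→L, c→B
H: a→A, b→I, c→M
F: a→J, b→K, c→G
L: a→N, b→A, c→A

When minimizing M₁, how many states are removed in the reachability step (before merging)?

No path from F leads to C; the other 13 states are all reachable.

1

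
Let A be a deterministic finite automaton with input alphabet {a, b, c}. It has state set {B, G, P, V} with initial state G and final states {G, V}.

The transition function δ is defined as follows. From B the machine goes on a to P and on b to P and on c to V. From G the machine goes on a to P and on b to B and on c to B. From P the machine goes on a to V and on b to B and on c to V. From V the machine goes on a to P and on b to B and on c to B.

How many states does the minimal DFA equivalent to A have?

3

All states are reachable from the start state.
P0 = {G,V} | {B,P}.
On input a, block {B,P} splits into {P} and {B}.
No further refinement is possible. Final partition (3 blocks): {G,V} | {P} | {B}.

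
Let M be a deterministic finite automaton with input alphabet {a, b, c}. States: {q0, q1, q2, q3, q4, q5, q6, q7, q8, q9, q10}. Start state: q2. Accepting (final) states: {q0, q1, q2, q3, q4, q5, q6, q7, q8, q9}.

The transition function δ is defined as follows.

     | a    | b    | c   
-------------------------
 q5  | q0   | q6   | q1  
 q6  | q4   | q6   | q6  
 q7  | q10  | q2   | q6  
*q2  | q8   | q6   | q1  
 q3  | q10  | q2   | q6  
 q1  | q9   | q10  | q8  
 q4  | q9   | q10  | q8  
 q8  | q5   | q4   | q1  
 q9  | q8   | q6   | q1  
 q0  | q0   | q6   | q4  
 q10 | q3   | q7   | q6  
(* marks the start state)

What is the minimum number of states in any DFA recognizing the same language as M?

7

Every state is reachable, so we keep all 11.
Initial partition by acceptance: {q0,q1,q2,q3,q4,q5,q6,q7,q8,q9} | {q10}.
Split {q0,q1,q2,q3,q4,q5,q6,q7,q8,q9} by δ(·,a) → {q0,q1,q2,q4,q5,q6,q8,q9} and {q3,q7}.
On input b, block {q0,q1,q2,q4,q5,q6,q8,q9} splits into {q0,q2,q5,q6,q8,q9} and {q1,q4}.
Refine {q0,q2,q5,q6,q8,q9} on symbol a: members go to different blocks, giving {q0,q2,q5,q8,q9} and {q6}.
Refine {q0,q2,q5,q8,q9} on symbol b: members go to different blocks, giving {q0,q2,q5,q9} and {q8}.
Split {q0,q2,q5,q9} by δ(·,a) → {q0,q5} and {q2,q9}.
No further refinement is possible. Final partition (7 blocks): {q0,q5} | {q10} | {q3,q7} | {q1,q4} | {q6} | {q8} | {q2,q9}.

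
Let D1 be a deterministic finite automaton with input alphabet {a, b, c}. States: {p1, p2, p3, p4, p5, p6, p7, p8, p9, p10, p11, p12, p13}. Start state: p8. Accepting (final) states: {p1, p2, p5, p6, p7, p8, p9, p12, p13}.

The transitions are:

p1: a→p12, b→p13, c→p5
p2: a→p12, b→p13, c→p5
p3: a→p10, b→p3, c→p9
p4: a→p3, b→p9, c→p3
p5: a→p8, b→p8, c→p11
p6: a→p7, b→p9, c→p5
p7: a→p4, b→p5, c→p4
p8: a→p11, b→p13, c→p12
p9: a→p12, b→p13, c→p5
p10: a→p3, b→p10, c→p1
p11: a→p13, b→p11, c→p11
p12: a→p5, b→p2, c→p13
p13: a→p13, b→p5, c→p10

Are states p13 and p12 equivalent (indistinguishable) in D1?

No

First remove the unreachable states {p4,p6,p7}; 10 states remain.
Start with accepting vs non-accepting: {p1,p2,p5,p8,p9,p12,p13} | {p3,p10,p11}.
Split {p1,p2,p5,p8,p9,p12,p13} by δ(·,a) → {p1,p2,p5,p9,p12,p13} and {p8}.
On input a, block {p1,p2,p5,p9,p12,p13} splits into {p1,p2,p9,p12,p13} and {p5}.
On input a, block {p1,p2,p9,p12,p13} splits into {p1,p2,p9,p13} and {p12}.
Refine {p1,p2,p9,p13} on symbol a: members go to different blocks, giving {p1,p2,p9} and {p13}.
Split {p3,p10,p11} by δ(·,a) → {p3,p10} and {p11}.
No further refinement is possible. Final partition (7 blocks): {p1,p2,p9} | {p3,p10} | {p8} | {p5} | {p12} | {p13} | {p11}.
p13 and p12 end up in different blocks, so they are distinguishable. For instance, the string 'c' is accepted from only p12.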